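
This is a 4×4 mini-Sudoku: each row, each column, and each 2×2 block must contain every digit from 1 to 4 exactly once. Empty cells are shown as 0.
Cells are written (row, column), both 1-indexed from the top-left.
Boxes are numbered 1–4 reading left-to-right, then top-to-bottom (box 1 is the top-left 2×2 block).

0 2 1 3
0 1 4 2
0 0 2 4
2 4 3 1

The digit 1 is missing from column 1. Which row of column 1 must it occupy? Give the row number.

3

Consider where 1 can go in column 1.
(1,1) is out (row 1 already has a 1).
(2,1) is out (row 2 already has a 1).
So the only cell in column 1 that can hold 1 is (3,1).
That is row 3.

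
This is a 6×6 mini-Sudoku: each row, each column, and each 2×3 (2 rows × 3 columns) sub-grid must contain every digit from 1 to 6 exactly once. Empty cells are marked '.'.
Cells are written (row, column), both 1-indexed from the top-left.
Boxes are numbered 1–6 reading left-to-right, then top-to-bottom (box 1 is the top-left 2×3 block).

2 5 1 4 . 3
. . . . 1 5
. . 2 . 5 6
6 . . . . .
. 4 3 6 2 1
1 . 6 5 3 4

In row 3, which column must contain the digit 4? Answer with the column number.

Consider where 4 can go in row 3.
(3,2) is out (column 2 already has a 4).
(3,4) is out (column 4 already has a 4).
So the only cell in row 3 that can hold 4 is (3,1).
That is column 1.

1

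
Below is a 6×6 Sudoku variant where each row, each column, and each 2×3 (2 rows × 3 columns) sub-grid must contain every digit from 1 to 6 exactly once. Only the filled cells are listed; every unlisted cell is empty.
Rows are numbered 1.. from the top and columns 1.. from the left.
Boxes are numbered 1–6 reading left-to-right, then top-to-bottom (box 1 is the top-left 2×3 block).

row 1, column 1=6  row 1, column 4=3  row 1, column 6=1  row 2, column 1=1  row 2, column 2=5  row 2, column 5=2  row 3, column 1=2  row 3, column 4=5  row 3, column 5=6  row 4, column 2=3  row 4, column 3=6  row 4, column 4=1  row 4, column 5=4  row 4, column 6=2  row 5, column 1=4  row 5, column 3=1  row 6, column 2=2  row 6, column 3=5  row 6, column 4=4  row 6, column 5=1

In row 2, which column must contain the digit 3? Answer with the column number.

Consider where 3 can go in row 2.
row 2, column 4 is out (column 4 already has a 3).
row 2, column 6 is out (box 2 already has a 3).
So the only cell in row 2 that can hold 3 is row 2, column 3.
That is column 3.

3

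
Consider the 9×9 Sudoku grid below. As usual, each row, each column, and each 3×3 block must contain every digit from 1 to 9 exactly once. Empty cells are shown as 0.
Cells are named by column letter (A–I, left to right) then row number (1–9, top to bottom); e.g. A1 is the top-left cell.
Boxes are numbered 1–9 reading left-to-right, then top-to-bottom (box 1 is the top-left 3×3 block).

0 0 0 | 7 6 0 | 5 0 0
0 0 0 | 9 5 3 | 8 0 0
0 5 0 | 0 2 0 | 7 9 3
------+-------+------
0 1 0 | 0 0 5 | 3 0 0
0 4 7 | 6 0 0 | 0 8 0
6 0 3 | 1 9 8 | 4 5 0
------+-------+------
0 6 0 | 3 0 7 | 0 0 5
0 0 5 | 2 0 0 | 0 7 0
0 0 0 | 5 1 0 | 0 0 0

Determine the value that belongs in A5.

5

Cell A5 itself could take any of {2, 5, 9} by direct elimination.
Consider where 5 can go in column A.
A1 is out (row 1 already has a 5). A2 is out (row 2 already has a 5). A3 is out (row 3 already has a 5). A4 is out (row 4 already has a 5). The remaining empty cells in column A are similarly blocked.
So the only cell in column A that can hold 5 is A5.
Therefore A5 = 5.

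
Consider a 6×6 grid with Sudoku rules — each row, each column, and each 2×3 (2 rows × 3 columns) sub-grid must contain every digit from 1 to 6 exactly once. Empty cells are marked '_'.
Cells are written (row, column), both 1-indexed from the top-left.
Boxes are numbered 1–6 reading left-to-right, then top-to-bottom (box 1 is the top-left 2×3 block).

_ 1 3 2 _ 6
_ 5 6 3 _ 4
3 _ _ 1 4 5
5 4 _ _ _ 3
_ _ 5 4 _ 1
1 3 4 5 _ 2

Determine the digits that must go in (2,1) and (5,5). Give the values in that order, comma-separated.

For (2,1):
  Row 2 already contains {3, 4, 5, 6}.
  Column 1 already contains {1, 3, 5}.
  Its 2×3 block (box 1) already contains {1, 3, 5, 6}.
  The only value from 1–6 not eliminated is 2, so (2,1) = 2.
For (5,5):
  Consider where 3 can go in row 5.
  (5,1) is out (column 1 already has a 3).
  (5,2) is out (column 2 already has a 3).
  So the only cell in row 5 that can hold 3 is (5,5).
  So (5,5) = 3.

2,3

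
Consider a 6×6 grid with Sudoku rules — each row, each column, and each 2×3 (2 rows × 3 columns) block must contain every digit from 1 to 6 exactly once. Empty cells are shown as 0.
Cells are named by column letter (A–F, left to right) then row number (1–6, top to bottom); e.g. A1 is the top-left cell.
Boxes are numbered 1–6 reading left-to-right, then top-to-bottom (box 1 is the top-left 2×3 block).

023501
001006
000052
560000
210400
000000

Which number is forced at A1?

6

Cell A1 itself could take any of {4, 6} by direct elimination.
Consider where 6 can go in box 1.
A2 is out (row 2 already has a 6).
B2 is out (row 2 already has a 6).
So the only cell in box 1 that can hold 6 is A1.
Therefore A1 = 6.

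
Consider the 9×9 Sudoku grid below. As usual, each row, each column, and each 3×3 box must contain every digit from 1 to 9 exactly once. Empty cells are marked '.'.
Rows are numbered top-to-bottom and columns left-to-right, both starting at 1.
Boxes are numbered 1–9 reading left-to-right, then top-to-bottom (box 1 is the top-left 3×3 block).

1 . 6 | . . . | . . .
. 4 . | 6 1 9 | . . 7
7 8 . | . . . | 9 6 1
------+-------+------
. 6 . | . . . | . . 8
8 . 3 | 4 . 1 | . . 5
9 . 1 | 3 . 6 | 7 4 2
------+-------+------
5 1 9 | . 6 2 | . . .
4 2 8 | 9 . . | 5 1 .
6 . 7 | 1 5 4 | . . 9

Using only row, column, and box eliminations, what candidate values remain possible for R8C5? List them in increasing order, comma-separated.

Row 8 already contains {1, 2, 4, 5, 8, 9}.
Column 5 already contains {1, 5, 6}.
Its 3×3 block (box 8) already contains {1, 2, 4, 5, 6, 9}.
Removing those from 1–9 leaves {3, 7} as the candidates for R8C5.

3,7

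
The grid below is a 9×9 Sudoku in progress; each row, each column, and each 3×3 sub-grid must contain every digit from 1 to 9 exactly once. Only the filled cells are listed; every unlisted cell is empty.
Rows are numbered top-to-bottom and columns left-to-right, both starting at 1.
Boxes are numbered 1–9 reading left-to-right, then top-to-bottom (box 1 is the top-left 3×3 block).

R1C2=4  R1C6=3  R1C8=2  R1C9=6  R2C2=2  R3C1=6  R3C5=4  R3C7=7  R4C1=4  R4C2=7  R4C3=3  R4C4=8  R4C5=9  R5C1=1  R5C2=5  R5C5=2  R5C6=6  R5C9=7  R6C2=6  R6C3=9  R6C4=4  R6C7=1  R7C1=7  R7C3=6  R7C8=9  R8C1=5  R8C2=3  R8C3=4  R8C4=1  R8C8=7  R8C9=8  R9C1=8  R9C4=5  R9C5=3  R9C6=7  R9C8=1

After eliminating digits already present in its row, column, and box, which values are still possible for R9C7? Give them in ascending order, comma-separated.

2,4,6

Row 9 already contains {1, 3, 5, 7, 8}.
Column 7 already contains {1, 7}.
Its 3×3 block (box 9) already contains {1, 7, 8, 9}.
Removing those from 1–9 leaves {2, 4, 6} as the candidates for R9C7.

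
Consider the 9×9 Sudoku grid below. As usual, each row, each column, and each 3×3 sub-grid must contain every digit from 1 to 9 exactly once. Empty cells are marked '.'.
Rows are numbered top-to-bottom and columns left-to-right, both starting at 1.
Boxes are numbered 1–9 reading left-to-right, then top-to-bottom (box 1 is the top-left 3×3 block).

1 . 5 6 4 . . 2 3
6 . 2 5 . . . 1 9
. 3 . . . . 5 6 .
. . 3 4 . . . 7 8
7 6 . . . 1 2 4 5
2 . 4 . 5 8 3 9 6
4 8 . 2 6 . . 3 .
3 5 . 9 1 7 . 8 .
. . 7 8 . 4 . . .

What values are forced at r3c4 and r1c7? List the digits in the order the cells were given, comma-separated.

For r3c4:
  Consider where 1 can go in column 4.
  r5c4 is out (row 5 already has a 1).
  r6c4 is out (box 5 already has a 1).
  So the only cell in column 4 that can hold 1 is r3c4.
  So r3c4 = 1.
For r1c7:
  Consider where 8 can go in row 1.
  r1c2 is out (column 2 already has a 8).
  r1c6 is out (column 6 already has a 8).
  So the only cell in row 1 that can hold 8 is r1c7.
  So r1c7 = 8.

1,8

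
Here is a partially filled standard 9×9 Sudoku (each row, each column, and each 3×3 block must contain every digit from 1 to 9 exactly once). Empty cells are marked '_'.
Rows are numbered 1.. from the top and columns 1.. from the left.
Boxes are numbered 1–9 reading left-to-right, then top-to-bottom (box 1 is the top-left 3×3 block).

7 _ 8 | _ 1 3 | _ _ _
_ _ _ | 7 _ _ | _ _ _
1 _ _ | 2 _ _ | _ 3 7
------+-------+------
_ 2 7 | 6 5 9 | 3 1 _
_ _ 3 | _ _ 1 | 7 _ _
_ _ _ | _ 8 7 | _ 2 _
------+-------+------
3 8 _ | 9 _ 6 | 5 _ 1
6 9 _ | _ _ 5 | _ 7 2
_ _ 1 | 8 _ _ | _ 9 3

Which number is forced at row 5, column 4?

4

Row 5 already contains {1, 3, 7}.
Column 4 already contains {2, 6, 7, 8, 9}.
Its 3×3 block (box 5) already contains {1, 5, 6, 7, 8, 9}.
The only value from 1–9 not eliminated is 4, so row 5, column 4 = 4.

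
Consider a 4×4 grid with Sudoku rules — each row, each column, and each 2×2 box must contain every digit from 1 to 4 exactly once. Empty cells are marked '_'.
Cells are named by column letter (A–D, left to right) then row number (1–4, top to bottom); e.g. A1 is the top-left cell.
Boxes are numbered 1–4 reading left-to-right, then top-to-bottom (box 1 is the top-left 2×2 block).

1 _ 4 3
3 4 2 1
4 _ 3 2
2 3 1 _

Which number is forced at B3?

1

Row 3 already contains {2, 3, 4}.
Column B already contains {3, 4}.
Its 2×2 block (box 3) already contains {2, 3, 4}.
The only value from 1–4 not eliminated is 1, so B3 = 1.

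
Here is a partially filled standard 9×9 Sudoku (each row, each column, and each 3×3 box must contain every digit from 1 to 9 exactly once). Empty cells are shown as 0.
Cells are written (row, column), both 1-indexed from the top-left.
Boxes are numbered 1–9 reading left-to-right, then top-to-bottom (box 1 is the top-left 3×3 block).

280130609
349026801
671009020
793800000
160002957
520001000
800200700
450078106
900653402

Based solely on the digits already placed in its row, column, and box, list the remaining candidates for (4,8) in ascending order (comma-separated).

1,4,6

Row 4 already contains {3, 7, 8, 9}.
Column 8 already contains {2, 5}.
Its 3×3 block (box 6) already contains {5, 7, 9}.
Removing those from 1–9 leaves {1, 4, 6} as the candidates for (4,8).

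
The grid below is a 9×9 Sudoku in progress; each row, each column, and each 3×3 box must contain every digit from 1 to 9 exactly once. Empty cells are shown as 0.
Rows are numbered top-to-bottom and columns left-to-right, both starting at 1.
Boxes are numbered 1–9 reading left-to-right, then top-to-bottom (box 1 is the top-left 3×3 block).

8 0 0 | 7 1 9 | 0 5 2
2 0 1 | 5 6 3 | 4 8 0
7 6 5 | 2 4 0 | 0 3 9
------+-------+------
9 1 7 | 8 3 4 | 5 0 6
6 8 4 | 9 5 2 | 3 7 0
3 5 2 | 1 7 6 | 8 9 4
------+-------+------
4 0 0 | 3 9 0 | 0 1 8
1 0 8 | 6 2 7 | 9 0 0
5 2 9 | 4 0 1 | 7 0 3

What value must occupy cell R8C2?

3

Row 8 already contains {1, 2, 6, 7, 8, 9}.
Column 2 already contains {1, 2, 5, 6, 8}.
Its 3×3 block (box 7) already contains {1, 2, 4, 5, 8, 9}.
The only value from 1–9 not eliminated is 3, so R8C2 = 3.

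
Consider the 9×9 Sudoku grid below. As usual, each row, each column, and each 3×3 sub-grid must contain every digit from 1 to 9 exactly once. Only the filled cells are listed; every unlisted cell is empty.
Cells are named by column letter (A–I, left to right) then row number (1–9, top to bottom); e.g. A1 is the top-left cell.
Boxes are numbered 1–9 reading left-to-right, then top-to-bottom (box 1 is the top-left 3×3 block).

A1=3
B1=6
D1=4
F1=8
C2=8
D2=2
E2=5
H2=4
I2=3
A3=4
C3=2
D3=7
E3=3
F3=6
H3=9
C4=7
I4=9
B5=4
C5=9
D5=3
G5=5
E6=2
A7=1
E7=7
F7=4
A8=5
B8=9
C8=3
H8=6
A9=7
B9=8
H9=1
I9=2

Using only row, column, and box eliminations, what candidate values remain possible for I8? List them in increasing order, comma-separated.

Row 8 already contains {3, 5, 6, 9}.
Column I already contains {2, 3, 9}.
Its 3×3 block (box 9) already contains {1, 2, 6}.
Removing those from 1–9 leaves {4, 7, 8} as the candidates for I8.

4,7,8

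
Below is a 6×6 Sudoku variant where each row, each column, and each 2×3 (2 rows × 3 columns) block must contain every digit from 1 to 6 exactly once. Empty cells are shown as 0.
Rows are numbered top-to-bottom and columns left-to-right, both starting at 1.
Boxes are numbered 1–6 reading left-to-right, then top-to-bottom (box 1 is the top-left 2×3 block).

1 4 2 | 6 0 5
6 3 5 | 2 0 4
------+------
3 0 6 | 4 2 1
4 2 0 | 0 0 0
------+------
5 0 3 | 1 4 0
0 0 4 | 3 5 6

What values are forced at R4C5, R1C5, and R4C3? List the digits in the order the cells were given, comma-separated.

6,3,1

For R4C5:
  Consider where 6 can go in box 4.
  R4C4 is out (column 4 already has a 6).
  R4C6 is out (column 6 already has a 6).
  So the only cell in box 4 that can hold 6 is R4C5.
  So R4C5 = 6.
For R1C5:
  Row 1 already contains {1, 2, 4, 5, 6}.
  Column 5 already contains {2, 4, 5}.
  Its 2×3 block (box 2) already contains {2, 4, 5, 6}.
  The only value from 1–6 not eliminated is 3, so R1C5 = 3.
For R4C3:
  Row 4 already contains {2, 4}.
  Column 3 already contains {2, 3, 4, 5, 6}.
  Its 2×3 block (box 3) already contains {2, 3, 4, 6}.
  The only value from 1–6 not eliminated is 1, so R4C3 = 1.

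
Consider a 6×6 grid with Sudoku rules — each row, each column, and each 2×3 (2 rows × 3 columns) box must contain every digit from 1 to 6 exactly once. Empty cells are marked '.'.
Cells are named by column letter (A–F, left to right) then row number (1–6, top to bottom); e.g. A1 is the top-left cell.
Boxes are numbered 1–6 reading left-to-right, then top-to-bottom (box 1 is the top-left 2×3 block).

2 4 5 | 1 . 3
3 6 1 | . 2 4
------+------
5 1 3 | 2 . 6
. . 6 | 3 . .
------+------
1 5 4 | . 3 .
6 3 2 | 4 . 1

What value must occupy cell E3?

4

Row 3 already contains {1, 2, 3, 5, 6}.
Column E already contains {2, 3}.
Its 2×3 block (box 4) already contains {2, 3, 6}.
The only value from 1–6 not eliminated is 4, so E3 = 4.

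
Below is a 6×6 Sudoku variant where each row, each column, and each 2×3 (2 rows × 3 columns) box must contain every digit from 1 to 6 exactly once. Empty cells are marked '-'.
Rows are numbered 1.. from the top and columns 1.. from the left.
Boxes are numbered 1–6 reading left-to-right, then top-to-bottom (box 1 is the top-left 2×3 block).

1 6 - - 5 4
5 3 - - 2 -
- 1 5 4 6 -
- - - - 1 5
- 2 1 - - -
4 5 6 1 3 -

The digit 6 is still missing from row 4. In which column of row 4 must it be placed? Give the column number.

1

Consider where 6 can go in row 4.
row 4, column 2 is out (column 2 already has a 6).
row 4, column 3 is out (column 3 already has a 6).
row 4, column 4 is out (box 4 already has a 6).
So the only cell in row 4 that can hold 6 is row 4, column 1.
That is column 1.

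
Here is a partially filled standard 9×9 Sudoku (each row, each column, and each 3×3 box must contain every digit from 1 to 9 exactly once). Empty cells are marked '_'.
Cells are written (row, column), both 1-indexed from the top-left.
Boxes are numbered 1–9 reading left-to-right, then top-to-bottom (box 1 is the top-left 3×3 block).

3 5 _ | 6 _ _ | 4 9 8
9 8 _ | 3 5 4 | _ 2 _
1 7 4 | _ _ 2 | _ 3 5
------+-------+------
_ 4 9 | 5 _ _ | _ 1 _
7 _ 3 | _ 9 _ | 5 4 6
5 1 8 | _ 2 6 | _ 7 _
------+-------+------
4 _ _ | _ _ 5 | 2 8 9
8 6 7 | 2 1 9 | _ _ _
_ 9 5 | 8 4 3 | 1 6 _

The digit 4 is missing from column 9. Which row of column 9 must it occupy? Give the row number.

Consider where 4 can go in column 9.
(2,9) is out (row 2 already has a 4).
(4,9) is out (row 4 already has a 4).
(6,9) is out (box 6 already has a 4).
(9,9) is out (row 9 already has a 4).
So the only cell in column 9 that can hold 4 is (8,9).
That is row 8.

8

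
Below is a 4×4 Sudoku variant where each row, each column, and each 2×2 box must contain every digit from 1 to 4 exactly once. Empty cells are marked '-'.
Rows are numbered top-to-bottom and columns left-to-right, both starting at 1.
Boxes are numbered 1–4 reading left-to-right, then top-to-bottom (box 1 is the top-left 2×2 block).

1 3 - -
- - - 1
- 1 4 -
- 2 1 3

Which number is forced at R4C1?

4

Row 4 already contains {1, 2, 3}.
Column 1 already contains {1}.
Its 2×2 block (box 3) already contains {1, 2}.
The only value from 1–4 not eliminated is 4, so R4C1 = 4.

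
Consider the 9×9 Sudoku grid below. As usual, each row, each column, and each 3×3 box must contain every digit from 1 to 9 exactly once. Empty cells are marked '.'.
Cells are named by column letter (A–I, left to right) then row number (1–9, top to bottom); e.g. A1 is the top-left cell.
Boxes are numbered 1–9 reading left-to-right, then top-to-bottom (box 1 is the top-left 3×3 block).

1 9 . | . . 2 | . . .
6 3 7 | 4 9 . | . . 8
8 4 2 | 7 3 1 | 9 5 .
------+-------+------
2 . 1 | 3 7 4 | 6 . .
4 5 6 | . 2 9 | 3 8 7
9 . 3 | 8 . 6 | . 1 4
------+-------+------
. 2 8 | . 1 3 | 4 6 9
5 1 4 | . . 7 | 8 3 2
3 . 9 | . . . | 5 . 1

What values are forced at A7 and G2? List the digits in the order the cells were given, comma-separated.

For A7:
  Row 7 already contains {1, 2, 3, 4, 6, 8, 9}.
  Column A already contains {1, 2, 3, 4, 5, 6, 8, 9}.
  Its 3×3 block (box 7) already contains {1, 2, 3, 4, 5, 8, 9}.
  The only value from 1–9 not eliminated is 7, so A7 = 7.
For G2:
  Consider where 1 can go in box 3.
  G1 is out (row 1 already has a 1).
  H1 is out (row 1 already has a 1).
  I1 is out (row 1 already has a 1).
  H2 is out (column H already has a 1).
  I3 is out (row 3 already has a 1).
  So the only cell in box 3 that can hold 1 is G2.
  So G2 = 1.

7,1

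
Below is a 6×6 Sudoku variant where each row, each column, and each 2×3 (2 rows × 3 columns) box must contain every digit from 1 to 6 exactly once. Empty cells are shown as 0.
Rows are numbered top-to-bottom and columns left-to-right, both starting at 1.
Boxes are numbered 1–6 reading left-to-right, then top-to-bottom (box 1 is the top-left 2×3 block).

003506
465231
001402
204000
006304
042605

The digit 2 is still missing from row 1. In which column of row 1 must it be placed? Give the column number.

2

Consider where 2 can go in row 1.
R1C1 is out (column 1 already has a 2).
R1C5 is out (box 2 already has a 2).
So the only cell in row 1 that can hold 2 is R1C2.
That is column 2.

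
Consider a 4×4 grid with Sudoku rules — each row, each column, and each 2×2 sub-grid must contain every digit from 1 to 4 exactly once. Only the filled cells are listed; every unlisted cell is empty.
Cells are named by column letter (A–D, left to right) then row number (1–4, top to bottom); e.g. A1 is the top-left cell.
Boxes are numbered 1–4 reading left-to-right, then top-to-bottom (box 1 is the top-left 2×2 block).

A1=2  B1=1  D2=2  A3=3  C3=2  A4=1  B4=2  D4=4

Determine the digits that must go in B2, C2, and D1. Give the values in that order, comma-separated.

3,1,3

For B2:
  Consider where 3 can go in column B.
  B3 is out (row 3 already has a 3).
  So the only cell in column B that can hold 3 is B2.
  So B2 = 3.
For C2:
  Consider where 1 can go in box 2.
  C1 is out (row 1 already has a 1).
  D1 is out (row 1 already has a 1).
  So the only cell in box 2 that can hold 1 is C2.
  So C2 = 1.
For D1:
  Row 1 already contains {1, 2}.
  Column D already contains {2, 4}.
  Its 2×2 block (box 2) already contains {2}.
  The only value from 1–4 not eliminated is 3, so D1 = 3.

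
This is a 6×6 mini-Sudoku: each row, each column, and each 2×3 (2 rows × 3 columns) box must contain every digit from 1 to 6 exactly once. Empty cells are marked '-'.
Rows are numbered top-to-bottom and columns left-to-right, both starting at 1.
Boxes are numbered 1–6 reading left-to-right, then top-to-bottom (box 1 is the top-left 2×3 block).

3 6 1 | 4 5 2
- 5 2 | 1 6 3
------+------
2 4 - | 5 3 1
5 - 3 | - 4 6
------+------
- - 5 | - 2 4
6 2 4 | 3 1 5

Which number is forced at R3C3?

Row 3 already contains {1, 2, 3, 4, 5}.
Column 3 already contains {1, 2, 3, 4, 5}.
Its 2×3 block (box 3) already contains {2, 3, 4, 5}.
The only value from 1–6 not eliminated is 6, so R3C3 = 6.

6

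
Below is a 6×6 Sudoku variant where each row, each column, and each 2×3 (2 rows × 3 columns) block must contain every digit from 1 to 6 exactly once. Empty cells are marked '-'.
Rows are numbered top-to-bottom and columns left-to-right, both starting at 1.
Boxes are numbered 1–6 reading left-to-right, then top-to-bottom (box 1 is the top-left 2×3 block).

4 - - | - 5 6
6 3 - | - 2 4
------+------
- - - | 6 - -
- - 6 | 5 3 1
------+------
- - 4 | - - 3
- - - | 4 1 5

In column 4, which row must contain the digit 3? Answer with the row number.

1

Consider where 3 can go in column 4.
R2C4 is out (row 2 already has a 3).
R5C4 is out (row 5 already has a 3).
So the only cell in column 4 that can hold 3 is R1C4.
That is row 1.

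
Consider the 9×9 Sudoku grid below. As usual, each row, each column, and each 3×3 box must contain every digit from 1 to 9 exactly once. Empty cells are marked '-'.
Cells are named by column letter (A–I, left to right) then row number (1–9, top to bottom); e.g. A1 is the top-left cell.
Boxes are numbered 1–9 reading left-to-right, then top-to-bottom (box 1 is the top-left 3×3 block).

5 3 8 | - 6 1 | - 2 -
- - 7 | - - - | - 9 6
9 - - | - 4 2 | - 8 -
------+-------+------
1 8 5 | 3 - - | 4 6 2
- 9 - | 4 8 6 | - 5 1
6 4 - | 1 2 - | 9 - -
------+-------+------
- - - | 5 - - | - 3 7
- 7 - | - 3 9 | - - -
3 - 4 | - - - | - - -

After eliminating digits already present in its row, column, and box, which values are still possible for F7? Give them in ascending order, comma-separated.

Row 7 already contains {3, 5, 7}.
Column F already contains {1, 2, 6, 9}.
Its 3×3 block (box 8) already contains {3, 5, 9}.
Removing those from 1–9 leaves {4, 8} as the candidates for F7.

4,8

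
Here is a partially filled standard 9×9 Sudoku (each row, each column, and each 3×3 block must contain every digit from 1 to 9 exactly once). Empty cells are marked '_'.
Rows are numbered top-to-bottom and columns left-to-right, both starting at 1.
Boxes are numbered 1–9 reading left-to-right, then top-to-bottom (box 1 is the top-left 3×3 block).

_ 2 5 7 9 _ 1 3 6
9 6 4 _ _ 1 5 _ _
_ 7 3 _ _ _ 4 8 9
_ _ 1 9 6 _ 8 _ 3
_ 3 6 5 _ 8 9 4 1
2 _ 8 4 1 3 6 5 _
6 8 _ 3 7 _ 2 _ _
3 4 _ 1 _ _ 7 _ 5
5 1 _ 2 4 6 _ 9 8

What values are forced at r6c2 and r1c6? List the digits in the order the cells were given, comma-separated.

9,4

For r6c2:
  Row 6 already contains {1, 2, 3, 4, 5, 6, 8}.
  Column 2 already contains {1, 2, 3, 4, 6, 7, 8}.
  Its 3×3 block (box 4) already contains {1, 2, 3, 6, 8}.
  The only value from 1–9 not eliminated is 9, so r6c2 = 9.
For r1c6:
  Row 1 already contains {1, 2, 3, 5, 6, 7, 9}.
  Column 6 already contains {1, 3, 6, 8}.
  Its 3×3 block (box 2) already contains {1, 7, 9}.
  The only value from 1–9 not eliminated is 4, so r1c6 = 4.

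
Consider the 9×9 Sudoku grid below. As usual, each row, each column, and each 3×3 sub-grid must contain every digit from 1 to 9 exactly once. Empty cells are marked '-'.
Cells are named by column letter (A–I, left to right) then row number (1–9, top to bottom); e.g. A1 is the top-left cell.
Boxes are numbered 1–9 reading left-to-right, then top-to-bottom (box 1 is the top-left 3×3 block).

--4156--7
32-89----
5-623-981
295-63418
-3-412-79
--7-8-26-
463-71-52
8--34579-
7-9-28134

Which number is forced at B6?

Cell B6 itself could take any of {1, 4} by direct elimination.
Consider where 4 can go in column B.
B1 is out (row 1 already has a 4).
B3 is out (box 1 already has a 4).
B8 is out (row 8 already has a 4).
B9 is out (row 9 already has a 4).
So the only cell in column B that can hold 4 is B6.
Therefore B6 = 4.

4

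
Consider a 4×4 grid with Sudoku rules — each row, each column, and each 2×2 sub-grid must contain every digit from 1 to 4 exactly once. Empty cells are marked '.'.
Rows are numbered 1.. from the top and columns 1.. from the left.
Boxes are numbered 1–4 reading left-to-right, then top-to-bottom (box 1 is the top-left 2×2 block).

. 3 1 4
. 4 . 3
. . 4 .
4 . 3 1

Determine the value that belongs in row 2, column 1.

1

Cell row 2, column 1 itself could take any of {1, 2} by direct elimination.
Consider where 1 can go in box 1.
row 1, column 1 is out (row 1 already has a 1).
So the only cell in box 1 that can hold 1 is row 2, column 1.
Therefore row 2, column 1 = 1.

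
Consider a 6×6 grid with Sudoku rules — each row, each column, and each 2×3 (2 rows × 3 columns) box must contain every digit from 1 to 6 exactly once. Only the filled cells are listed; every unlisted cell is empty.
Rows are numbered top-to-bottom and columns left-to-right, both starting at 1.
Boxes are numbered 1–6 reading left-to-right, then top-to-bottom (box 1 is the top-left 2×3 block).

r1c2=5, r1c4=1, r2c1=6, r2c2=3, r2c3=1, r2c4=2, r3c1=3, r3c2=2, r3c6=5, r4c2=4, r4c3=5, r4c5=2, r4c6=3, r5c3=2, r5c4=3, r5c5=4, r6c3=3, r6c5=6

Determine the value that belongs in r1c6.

6

Cell r1c6 itself could take any of {4, 6} by direct elimination.
Consider where 6 can go in column 6.
r2c6 is out (row 2 already has a 6).
r5c6 is out (box 6 already has a 6).
r6c6 is out (row 6 already has a 6).
So the only cell in column 6 that can hold 6 is r1c6.
Therefore r1c6 = 6.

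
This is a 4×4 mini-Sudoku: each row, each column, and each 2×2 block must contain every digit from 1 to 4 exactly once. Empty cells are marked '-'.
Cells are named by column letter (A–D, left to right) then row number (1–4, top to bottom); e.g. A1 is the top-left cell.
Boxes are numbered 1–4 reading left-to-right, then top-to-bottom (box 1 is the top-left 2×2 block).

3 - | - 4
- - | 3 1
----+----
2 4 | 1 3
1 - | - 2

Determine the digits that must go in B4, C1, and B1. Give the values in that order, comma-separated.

3,2,1

For B4:
  Row 4 already contains {1, 2}.
  Column B already contains {4}.
  Its 2×2 block (box 3) already contains {1, 2, 4}.
  The only value from 1–4 not eliminated is 3, so B4 = 3.
For C1:
  Row 1 already contains {3, 4}.
  Column C already contains {1, 3}.
  Its 2×2 block (box 2) already contains {1, 3, 4}.
  The only value from 1–4 not eliminated is 2, so C1 = 2.
For B1:
  Consider where 1 can go in row 1.
  C1 is out (column C already has a 1).
  So the only cell in row 1 that can hold 1 is B1.
  So B1 = 1.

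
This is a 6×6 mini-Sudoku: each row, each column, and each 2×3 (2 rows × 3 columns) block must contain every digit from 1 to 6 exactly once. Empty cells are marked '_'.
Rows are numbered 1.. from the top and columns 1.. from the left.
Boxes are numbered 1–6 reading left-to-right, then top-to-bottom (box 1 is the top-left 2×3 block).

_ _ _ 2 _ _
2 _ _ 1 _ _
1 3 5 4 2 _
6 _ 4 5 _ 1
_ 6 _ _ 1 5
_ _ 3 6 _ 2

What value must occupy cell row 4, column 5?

Row 4 already contains {1, 4, 5, 6}.
Column 5 already contains {1, 2}.
Its 2×3 block (box 4) already contains {1, 2, 4, 5}.
The only value from 1–6 not eliminated is 3, so row 4, column 5 = 3.

3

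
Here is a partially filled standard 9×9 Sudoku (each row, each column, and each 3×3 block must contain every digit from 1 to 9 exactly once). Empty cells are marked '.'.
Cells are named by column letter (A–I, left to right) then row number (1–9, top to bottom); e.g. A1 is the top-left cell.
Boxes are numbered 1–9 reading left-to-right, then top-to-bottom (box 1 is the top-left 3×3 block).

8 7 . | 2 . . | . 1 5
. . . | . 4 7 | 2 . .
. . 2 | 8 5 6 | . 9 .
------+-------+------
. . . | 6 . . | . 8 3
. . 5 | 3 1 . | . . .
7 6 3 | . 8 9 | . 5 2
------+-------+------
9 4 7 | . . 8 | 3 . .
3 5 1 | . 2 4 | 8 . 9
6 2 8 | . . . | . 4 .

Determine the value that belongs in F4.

Cell F4 itself could take any of {2, 5} by direct elimination.
Consider where 5 can go in row 4.
A4 is out (box 4 already has a 5).
B4 is out (column B already has a 5).
C4 is out (column C already has a 5).
E4 is out (column E already has a 5).
G4 is out (box 6 already has a 5).
So the only cell in row 4 that can hold 5 is F4.
Therefore F4 = 5.

5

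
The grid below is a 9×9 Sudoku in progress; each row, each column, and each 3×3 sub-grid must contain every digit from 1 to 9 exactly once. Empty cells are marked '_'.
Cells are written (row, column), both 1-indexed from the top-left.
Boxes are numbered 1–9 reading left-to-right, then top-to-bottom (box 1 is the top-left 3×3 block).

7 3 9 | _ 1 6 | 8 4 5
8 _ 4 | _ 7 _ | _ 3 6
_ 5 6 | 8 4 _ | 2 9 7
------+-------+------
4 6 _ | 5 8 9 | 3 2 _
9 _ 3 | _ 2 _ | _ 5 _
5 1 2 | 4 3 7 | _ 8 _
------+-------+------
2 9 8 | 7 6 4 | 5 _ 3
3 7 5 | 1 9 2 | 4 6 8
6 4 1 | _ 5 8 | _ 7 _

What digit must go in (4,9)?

1

Row 4 already contains {2, 3, 4, 5, 6, 8, 9}.
Column 9 already contains {3, 5, 6, 7, 8}.
Its 3×3 block (box 6) already contains {2, 3, 5, 8}.
The only value from 1–9 not eliminated is 1, so (4,9) = 1.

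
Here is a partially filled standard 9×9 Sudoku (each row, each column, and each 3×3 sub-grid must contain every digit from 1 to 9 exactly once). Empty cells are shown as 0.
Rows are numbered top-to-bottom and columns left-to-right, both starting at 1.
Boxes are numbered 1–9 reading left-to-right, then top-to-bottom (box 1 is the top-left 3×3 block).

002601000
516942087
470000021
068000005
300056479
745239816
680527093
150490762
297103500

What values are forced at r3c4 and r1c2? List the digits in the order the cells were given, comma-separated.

3,3

For r3c4:
  Consider where 3 can go in box 2.
  r1c5 is out (column 5 already has a 3).
  r3c5 is out (column 5 already has a 3).
  r3c6 is out (column 6 already has a 3).
  So the only cell in box 2 that can hold 3 is r3c4.
  So r3c4 = 3.
For r1c2:
  Row 1 already contains {1, 2, 6}.
  Column 2 already contains {1, 4, 5, 6, 7, 8, 9}.
  Its 3×3 block (box 1) already contains {1, 2, 4, 5, 6, 7}.
  The only value from 1–9 not eliminated is 3, so r1c2 = 3.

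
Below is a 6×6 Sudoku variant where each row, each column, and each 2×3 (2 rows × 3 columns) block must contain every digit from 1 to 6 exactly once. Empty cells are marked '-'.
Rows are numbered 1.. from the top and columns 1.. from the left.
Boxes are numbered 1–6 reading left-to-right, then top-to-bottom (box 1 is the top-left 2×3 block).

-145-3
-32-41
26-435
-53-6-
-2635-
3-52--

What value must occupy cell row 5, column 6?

Row 5 already contains {2, 3, 5, 6}.
Column 6 already contains {1, 3, 5}.
Its 2×3 block (box 6) already contains {2, 3, 5}.
The only value from 1–6 not eliminated is 4, so row 5, column 6 = 4.

4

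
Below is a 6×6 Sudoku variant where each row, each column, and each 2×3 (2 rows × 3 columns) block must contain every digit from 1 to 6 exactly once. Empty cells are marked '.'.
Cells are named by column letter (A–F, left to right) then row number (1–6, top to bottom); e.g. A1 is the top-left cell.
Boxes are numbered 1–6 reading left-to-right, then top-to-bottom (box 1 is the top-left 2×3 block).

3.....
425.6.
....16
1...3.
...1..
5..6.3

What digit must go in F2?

1

Row 2 already contains {2, 4, 5, 6}.
Column F already contains {3, 6}.
Its 2×3 block (box 2) already contains {6}.
The only value from 1–6 not eliminated is 1, so F2 = 1.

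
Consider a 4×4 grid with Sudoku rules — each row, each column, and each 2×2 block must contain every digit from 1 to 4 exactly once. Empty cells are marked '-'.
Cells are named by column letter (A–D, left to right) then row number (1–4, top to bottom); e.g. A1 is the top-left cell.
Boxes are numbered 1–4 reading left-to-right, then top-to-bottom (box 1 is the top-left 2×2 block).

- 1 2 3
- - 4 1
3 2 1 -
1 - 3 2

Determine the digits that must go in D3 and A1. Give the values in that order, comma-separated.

4,4

For D3:
  Row 3 already contains {1, 2, 3}.
  Column D already contains {1, 2, 3}.
  Its 2×2 block (box 4) already contains {1, 2, 3}.
  The only value from 1–4 not eliminated is 4, so D3 = 4.
For A1:
  Row 1 already contains {1, 2, 3}.
  Column A already contains {1, 3}.
  Its 2×2 block (box 1) already contains {1}.
  The only value from 1–4 not eliminated is 4, so A1 = 4.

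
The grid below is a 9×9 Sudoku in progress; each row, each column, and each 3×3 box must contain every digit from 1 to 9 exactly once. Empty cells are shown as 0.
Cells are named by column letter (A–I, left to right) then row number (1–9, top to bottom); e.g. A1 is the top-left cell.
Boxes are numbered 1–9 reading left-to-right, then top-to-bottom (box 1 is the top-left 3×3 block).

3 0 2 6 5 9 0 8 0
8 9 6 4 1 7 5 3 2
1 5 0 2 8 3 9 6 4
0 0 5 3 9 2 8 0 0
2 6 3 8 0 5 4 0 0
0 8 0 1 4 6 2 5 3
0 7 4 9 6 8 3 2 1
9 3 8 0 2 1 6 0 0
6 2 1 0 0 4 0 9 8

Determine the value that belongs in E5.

Row 5 already contains {2, 3, 4, 5, 6, 8}.
Column E already contains {1, 2, 4, 5, 6, 8, 9}.
Its 3×3 block (box 5) already contains {1, 2, 3, 4, 5, 6, 8, 9}.
The only value from 1–9 not eliminated is 7, so E5 = 7.

7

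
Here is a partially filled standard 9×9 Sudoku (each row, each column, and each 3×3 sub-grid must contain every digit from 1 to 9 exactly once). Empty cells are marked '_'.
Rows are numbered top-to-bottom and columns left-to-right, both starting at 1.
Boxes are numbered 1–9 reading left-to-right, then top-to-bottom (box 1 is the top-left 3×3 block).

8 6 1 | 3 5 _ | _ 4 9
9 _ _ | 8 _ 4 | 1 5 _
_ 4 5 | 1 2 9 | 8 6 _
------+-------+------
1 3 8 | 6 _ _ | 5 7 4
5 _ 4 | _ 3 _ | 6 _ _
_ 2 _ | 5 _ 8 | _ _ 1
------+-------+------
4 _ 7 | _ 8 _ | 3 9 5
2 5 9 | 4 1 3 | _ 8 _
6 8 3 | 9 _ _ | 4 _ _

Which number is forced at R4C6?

2

Row 4 already contains {1, 3, 4, 5, 6, 7, 8}.
Column 6 already contains {3, 4, 8, 9}.
Its 3×3 block (box 5) already contains {3, 5, 6, 8}.
The only value from 1–9 not eliminated is 2, so R4C6 = 2.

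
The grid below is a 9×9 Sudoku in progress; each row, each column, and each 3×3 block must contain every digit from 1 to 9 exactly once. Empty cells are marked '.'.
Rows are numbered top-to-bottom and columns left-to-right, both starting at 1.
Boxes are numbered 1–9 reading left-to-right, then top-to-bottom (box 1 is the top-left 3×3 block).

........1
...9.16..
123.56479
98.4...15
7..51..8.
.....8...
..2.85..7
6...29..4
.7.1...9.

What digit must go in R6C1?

2

Cell R6C1 itself could take any of {2, 3, 4, 5} by direct elimination.
Consider where 2 can go in box 4.
R4C3 is out (column 3 already has a 2).
R5C2 is out (column 2 already has a 2).
R5C3 is out (column 3 already has a 2).
R6C2 is out (column 2 already has a 2).
R6C3 is out (column 3 already has a 2).
So the only cell in box 4 that can hold 2 is R6C1.
Therefore R6C1 = 2.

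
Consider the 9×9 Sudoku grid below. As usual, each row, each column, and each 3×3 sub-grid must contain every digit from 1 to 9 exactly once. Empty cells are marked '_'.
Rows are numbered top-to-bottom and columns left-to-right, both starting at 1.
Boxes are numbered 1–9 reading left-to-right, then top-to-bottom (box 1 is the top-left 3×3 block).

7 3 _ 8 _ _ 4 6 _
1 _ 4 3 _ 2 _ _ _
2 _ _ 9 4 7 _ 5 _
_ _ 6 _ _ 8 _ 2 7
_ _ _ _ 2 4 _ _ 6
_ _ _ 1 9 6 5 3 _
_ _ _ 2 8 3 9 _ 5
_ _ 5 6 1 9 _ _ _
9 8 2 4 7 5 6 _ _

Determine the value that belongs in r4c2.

9

Cell r4c2 itself could take any of {1, 4, 5, 9} by direct elimination.
Consider where 9 can go in row 4.
r4c1 is out (column 1 already has a 9).
r4c4 is out (column 4 already has a 9).
r4c5 is out (column 5 already has a 9).
r4c7 is out (column 7 already has a 9).
So the only cell in row 4 that can hold 9 is r4c2.
Therefore r4c2 = 9.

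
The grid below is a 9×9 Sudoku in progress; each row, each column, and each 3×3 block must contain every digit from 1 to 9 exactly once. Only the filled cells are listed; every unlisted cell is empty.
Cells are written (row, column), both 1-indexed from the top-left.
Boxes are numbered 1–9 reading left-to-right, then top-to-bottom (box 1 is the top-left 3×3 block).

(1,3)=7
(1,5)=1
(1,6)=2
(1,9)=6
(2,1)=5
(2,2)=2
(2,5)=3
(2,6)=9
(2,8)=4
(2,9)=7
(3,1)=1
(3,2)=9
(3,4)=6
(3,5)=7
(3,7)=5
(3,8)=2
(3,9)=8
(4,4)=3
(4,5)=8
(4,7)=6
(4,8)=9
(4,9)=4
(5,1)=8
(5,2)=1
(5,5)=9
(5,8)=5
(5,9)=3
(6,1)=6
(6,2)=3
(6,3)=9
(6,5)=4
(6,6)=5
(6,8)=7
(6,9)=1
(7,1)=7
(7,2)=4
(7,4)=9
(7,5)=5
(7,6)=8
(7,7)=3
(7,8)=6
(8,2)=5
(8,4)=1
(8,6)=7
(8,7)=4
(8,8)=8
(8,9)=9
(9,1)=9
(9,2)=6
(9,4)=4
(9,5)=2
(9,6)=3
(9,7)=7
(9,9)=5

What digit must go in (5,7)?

2

Row 5 already contains {1, 3, 5, 8, 9}.
Column 7 already contains {3, 4, 5, 6, 7}.
Its 3×3 block (box 6) already contains {1, 3, 4, 5, 6, 7, 9}.
The only value from 1–9 not eliminated is 2, so (5,7) = 2.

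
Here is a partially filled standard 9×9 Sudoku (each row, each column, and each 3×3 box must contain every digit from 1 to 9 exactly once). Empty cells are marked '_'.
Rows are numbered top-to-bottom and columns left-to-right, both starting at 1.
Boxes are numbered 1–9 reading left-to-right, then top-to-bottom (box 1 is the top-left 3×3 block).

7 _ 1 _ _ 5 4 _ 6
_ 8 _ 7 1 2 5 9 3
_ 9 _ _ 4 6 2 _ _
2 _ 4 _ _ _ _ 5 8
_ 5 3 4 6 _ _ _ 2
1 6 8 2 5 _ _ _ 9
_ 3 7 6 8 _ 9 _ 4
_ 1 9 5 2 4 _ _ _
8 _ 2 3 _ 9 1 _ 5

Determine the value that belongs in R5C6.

8

Cell R5C6 itself could take any of {1, 7, 8} by direct elimination.
Consider where 8 can go in column 6.
R4C6 is out (row 4 already has a 8).
R6C6 is out (row 6 already has a 8).
R7C6 is out (row 7 already has a 8).
So the only cell in column 6 that can hold 8 is R5C6.
Therefore R5C6 = 8.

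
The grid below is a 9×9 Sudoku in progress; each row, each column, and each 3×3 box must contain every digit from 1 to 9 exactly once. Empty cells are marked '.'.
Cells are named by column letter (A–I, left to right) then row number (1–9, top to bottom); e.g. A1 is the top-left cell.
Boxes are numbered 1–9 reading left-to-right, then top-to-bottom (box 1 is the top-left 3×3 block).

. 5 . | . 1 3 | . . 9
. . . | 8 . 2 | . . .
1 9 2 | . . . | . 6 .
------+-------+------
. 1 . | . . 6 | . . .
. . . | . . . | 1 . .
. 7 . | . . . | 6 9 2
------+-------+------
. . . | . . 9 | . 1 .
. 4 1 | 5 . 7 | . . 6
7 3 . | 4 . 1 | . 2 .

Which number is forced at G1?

2

Cell G1 itself could take any of {2, 4, 7, 8} by direct elimination.
Consider where 2 can go in box 3.
H1 is out (column H already has a 2). G2 is out (row 2 already has a 2). H2 is out (row 2 already has a 2). I2 is out (row 2 already has a 2). The remaining empty cells in box 3 are similarly blocked.
So the only cell in box 3 that can hold 2 is G1.
Therefore G1 = 2.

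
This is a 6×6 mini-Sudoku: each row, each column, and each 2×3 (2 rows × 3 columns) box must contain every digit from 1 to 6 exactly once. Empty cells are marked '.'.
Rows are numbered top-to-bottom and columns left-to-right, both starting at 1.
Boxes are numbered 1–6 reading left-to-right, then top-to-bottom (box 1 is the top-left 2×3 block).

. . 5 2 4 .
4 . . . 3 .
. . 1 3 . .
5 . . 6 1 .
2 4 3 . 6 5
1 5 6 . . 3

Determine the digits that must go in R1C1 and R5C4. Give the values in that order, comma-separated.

3,1

For R1C1:
  Consider where 3 can go in column 1.
  R3C1 is out (row 3 already has a 3).
  So the only cell in column 1 that can hold 3 is R1C1.
  So R1C1 = 3.
For R5C4:
  Row 5 already contains {2, 3, 4, 5, 6}.
  Column 4 already contains {2, 3, 6}.
  Its 2×3 block (box 6) already contains {3, 5, 6}.
  The only value from 1–6 not eliminated is 1, so R5C4 = 1.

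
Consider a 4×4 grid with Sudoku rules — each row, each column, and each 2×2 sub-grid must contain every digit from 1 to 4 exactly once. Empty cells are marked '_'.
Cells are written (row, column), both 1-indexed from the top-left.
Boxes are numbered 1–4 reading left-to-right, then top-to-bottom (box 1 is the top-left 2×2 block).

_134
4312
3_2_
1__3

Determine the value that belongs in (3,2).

4

Row 3 already contains {2, 3}.
Column 2 already contains {1, 3}.
Its 2×2 block (box 3) already contains {1, 3}.
The only value from 1–4 not eliminated is 4, so (3,2) = 4.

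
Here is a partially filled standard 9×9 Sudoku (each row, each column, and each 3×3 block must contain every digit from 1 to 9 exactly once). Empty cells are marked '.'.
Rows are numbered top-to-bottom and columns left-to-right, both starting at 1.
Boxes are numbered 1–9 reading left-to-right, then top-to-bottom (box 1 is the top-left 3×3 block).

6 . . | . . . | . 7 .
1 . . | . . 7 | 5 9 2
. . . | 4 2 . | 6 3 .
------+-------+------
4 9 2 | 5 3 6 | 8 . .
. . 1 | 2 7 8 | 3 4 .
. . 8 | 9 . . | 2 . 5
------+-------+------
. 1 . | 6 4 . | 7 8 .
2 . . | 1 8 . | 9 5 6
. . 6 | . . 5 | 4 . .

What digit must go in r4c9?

7

Cell r4c9 itself could take any of {1, 7} by direct elimination.
Consider where 7 can go in column 9.
r1c9 is out (row 1 already has a 7).
r3c9 is out (box 3 already has a 7).
r5c9 is out (row 5 already has a 7).
r7c9 is out (row 7 already has a 7).
r9c9 is out (box 9 already has a 7).
So the only cell in column 9 that can hold 7 is r4c9.
Therefore r4c9 = 7.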